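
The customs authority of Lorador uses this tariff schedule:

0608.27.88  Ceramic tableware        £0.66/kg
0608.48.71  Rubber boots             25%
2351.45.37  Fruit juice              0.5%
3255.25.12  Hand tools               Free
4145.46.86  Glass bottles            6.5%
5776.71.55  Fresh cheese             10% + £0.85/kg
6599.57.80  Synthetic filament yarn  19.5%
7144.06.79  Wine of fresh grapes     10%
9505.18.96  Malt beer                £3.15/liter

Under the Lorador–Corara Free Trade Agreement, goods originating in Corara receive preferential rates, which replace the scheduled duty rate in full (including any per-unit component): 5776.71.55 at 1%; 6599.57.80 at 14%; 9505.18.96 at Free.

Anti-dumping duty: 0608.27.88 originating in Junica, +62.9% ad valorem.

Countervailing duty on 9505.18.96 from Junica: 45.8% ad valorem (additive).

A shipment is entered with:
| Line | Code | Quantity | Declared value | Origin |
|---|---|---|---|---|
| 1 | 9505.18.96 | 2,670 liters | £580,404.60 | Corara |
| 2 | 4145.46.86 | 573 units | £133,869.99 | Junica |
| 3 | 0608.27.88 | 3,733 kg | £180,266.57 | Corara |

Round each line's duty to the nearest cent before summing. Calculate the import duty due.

£11,165.33

Line 1 (9505.18.96, Corara, 2,670 liters, £580,404.60):
Base rate for 9505.18.96 is £3.15/liter.
Origin Corara qualifies under the Lorador–Corara agreement and 9505.18.96 is covered: preferential rate Free applies instead.
The additional-duty order on 9505.18.96 targets Junica, not Corara; it does not apply.
Duty = £580,404.60 × 0% = £0.00.
Line 2 (4145.46.86, Junica, 573 units, £133,869.99):
Base rate for 4145.46.86 is 6.5%.
Duty = £133,869.99 × 6.5% = £8,701.55.
Line 3 (0608.27.88, Corara, 3,733 kg, £180,266.57):
Base rate for 0608.27.88 is £0.66/kg.
Origin Corara is the FTA partner but 0608.27.88 is not on the preference list; base rate stands.
The additional-duty order on 0608.27.88 targets Junica, not Corara; it does not apply.
Duty = 3,733 × £0.66 = £2,463.78.
Total = £0.00 + £8,701.55 + £2,463.78 = £11,165.33.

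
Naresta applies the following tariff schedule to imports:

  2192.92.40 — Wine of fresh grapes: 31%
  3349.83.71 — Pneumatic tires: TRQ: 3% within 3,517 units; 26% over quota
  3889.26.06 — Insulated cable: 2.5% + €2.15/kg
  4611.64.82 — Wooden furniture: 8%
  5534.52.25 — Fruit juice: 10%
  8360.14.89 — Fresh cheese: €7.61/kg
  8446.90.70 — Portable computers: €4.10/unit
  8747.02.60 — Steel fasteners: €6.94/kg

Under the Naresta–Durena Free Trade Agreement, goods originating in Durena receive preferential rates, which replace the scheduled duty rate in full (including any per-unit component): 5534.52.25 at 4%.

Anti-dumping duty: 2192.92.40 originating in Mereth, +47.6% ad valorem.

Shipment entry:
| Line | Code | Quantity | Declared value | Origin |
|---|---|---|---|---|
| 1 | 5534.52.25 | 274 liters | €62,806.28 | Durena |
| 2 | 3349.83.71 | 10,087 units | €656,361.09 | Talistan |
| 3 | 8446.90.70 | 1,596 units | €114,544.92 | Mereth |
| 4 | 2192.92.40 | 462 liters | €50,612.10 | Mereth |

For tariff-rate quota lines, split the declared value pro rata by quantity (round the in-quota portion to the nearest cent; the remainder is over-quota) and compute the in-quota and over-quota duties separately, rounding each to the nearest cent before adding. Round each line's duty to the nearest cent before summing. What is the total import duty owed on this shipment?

€166,855.07

Line 1 (5534.52.25, Durena, 274 liters, €62,806.28):
Base rate for 5534.52.25 is 10%.
Origin Durena qualifies under the Naresta–Durena agreement and 5534.52.25 is covered: preferential rate 4% applies instead.
Duty = €62,806.28 × 4% = €2,512.25.
Line 2 (3349.83.71, Talistan, 10,087 units, €656,361.09):
Code 3349.83.71 is under a tariff-rate quota (threshold 3,517 units). In-quota: 3,517 units at 3%; over-quota: 6,570 units at 26%.
Pro-rata value split: in-quota = €656,361.09 × 3,517/10,087 = €228,851.19; over-quota = €656,361.09 − €228,851.19 = €427,509.90.
In-quota duty = €228,851.19 × 3% = €6,865.54. Over-quota duty = €427,509.90 × 26% = €111,152.57.
Line duty = €6,865.54 + €111,152.57 = €118,018.11.
Line 3 (8446.90.70, Mereth, 1,596 units, €114,544.92):
Base rate for 8446.90.70 is €4.10/unit.
Duty = 1,596 × €4.10 = €6,543.60.
Line 4 (2192.92.40, Mereth, 462 liters, €50,612.10):
Base rate for 2192.92.40 is 31%.
Additional duty on 2192.92.40 from Mereth: +47.6%. Applied ad valorem rate: 31% + 47.6% = 78.6%.
Duty = €50,612.10 × 78.6% = €39,781.11.
Total = €2,512.25 + €118,018.11 + €6,543.60 + €39,781.11 = €166,855.07.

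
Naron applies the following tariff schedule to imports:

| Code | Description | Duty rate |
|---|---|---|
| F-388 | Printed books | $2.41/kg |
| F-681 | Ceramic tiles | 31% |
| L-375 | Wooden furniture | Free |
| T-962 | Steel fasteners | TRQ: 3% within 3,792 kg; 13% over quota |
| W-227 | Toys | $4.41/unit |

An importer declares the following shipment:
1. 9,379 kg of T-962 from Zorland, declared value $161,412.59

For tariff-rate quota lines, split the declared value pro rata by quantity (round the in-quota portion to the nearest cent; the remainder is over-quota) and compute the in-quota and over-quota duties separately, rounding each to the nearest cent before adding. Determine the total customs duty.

Line 1 (T-962, Zorland, 9,379 kg, $161,412.59):
Code T-962 is under a tariff-rate quota (threshold 3,792 kg). In-quota: 3,792 kg at 3%; over-quota: 5,587 kg at 13%.
Pro-rata value split: in-quota = $161,412.59 × 3,792/9,379 = $65,260.32; over-quota = $161,412.59 − $65,260.32 = $96,152.27.
In-quota duty = $65,260.32 × 3% = $1,957.81. Over-quota duty = $96,152.27 × 13% = $12,499.80.
Line duty = $1,957.81 + $12,499.80 = $14,457.61.

$14,457.61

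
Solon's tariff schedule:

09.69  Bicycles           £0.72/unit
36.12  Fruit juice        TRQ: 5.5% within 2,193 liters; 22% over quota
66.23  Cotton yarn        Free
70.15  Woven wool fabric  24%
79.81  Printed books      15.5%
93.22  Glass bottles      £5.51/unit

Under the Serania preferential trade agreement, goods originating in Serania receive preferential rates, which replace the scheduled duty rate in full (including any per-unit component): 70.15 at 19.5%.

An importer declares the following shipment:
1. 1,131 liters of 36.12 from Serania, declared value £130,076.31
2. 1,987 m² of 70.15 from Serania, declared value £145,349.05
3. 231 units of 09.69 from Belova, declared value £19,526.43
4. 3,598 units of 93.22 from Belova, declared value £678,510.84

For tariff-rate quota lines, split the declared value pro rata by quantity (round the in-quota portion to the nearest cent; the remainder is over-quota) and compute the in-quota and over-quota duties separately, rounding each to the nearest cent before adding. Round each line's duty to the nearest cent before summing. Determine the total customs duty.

Line 1 (36.12, Serania, 1,131 liters, £130,076.31):
Code 36.12 is under a tariff-rate quota (threshold 2,193 liters). Quantity 1,131 liters is within the quota, so the in-quota rate 5.5% applies to the full value.
Duty = £130,076.31 × 5.5% = £7,154.20.
Line 2 (70.15, Serania, 1,987 m², £145,349.05):
Base rate for 70.15 is 24%.
Origin Serania qualifies under the Solon–Serania agreement and 70.15 is covered: preferential rate 19.5% applies instead.
Duty = £145,349.05 × 19.5% = £28,343.06.
Line 3 (09.69, Belova, 231 units, £19,526.43):
Base rate for 09.69 is £0.72/unit.
Duty = 231 × £0.72 = £166.32.
Line 4 (93.22, Belova, 3,598 units, £678,510.84):
Base rate for 93.22 is £5.51/unit.
Duty = 3,598 × £5.51 = £19,824.98.
Total = £7,154.20 + £28,343.06 + £166.32 + £19,824.98 = £55,488.56.

£55,488.56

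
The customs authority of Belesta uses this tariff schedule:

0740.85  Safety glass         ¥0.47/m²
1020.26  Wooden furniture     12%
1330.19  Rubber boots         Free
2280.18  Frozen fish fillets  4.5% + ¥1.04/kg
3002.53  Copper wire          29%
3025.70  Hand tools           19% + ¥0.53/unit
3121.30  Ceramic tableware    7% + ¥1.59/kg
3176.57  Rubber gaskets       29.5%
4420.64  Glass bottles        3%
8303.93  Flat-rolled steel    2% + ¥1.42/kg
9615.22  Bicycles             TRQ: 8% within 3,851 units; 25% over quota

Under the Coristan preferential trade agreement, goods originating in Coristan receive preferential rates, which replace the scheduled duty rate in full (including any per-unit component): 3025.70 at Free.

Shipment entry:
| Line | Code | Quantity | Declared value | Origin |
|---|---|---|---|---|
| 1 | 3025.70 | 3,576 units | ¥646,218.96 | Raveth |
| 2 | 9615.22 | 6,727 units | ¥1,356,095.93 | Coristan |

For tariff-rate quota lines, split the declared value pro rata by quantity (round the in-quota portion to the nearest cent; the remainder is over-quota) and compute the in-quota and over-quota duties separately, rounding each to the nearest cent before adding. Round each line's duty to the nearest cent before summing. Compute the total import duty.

¥331,725.94

Line 1 (3025.70, Raveth, 3,576 units, ¥646,218.96):
Base rate for 3025.70 is 19% + ¥0.53/unit.
3025.70 has an FTA preferential rate, but origin Raveth is not Coristan; base rate stands.
Duty = ¥646,218.96 × 19% + 3,576 × ¥0.53 = ¥124,676.88.
Line 2 (9615.22, Coristan, 6,727 units, ¥1,356,095.93):
Code 9615.22 is under a tariff-rate quota (threshold 3,851 units). In-quota: 3,851 units at 8%; over-quota: 2,876 units at 25%.
Pro-rata value split: in-quota = ¥1,356,095.93 × 3,851/6,727 = ¥776,323.09; over-quota = ¥1,356,095.93 − ¥776,323.09 = ¥579,772.84.
In-quota duty = ¥776,323.09 × 8% = ¥62,105.85. Over-quota duty = ¥579,772.84 × 25% = ¥144,943.21.
Line duty = ¥62,105.85 + ¥144,943.21 = ¥207,049.06.
Total = ¥124,676.88 + ¥207,049.06 = ¥331,725.94.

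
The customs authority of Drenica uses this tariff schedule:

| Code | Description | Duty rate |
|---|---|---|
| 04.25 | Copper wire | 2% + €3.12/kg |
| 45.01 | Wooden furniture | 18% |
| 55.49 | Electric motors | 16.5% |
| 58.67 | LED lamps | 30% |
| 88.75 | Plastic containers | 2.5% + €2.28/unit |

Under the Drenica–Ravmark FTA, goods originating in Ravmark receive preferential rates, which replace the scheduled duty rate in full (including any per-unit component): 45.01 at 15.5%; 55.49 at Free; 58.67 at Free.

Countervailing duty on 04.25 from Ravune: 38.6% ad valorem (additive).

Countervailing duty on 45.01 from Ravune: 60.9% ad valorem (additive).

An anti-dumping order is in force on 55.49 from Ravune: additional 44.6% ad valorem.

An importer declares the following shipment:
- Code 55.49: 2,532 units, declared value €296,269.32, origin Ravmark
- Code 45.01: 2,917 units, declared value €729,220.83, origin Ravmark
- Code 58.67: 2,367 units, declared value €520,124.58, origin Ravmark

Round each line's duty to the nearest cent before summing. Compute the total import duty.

Line 1 (55.49, Ravmark, 2,532 units, €296,269.32):
Base rate for 55.49 is 16.5%.
Origin Ravmark qualifies under the Drenica–Ravmark agreement and 55.49 is covered: preferential rate Free applies instead.
The additional-duty order on 55.49 targets Ravune, not Ravmark; it does not apply.
Duty = €296,269.32 × 0% = €0.00.
Line 2 (45.01, Ravmark, 2,917 units, €729,220.83):
Base rate for 45.01 is 18%.
Origin Ravmark qualifies under the Drenica–Ravmark agreement and 45.01 is covered: preferential rate 15.5% applies instead.
The additional-duty order on 45.01 targets Ravune, not Ravmark; it does not apply.
Duty = €729,220.83 × 15.5% = €113,029.23.
Line 3 (58.67, Ravmark, 2,367 units, €520,124.58):
Base rate for 58.67 is 30%.
Origin Ravmark qualifies under the Drenica–Ravmark agreement and 58.67 is covered: preferential rate Free applies instead.
Duty = €520,124.58 × 0% = €0.00.
Total = €0.00 + €113,029.23 + €0.00 = €113,029.23.

€113,029.23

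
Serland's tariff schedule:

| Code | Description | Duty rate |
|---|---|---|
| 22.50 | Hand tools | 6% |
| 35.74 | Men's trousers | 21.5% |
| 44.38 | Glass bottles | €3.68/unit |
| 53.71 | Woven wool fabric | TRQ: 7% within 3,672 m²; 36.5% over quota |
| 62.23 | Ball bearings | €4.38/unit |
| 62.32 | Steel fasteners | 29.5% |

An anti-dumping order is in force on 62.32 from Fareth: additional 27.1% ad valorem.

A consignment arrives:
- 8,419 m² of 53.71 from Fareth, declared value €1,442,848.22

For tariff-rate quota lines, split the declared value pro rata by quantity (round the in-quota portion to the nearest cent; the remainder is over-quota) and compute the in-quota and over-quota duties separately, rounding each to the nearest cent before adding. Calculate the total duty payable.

€340,993.93

Line 1 (53.71, Fareth, 8,419 m², €1,442,848.22):
Code 53.71 is under a tariff-rate quota (threshold 3,672 m²). In-quota: 3,672 m² at 7%; over-quota: 4,747 m² at 36.5%.
Pro-rata value split: in-quota = €1,442,848.22 × 3,672/8,419 = €629,307.36; over-quota = €1,442,848.22 − €629,307.36 = €813,540.86.
In-quota duty = €629,307.36 × 7% = €44,051.52. Over-quota duty = €813,540.86 × 36.5% = €296,942.41.
Line duty = €44,051.52 + €296,942.41 = €340,993.93.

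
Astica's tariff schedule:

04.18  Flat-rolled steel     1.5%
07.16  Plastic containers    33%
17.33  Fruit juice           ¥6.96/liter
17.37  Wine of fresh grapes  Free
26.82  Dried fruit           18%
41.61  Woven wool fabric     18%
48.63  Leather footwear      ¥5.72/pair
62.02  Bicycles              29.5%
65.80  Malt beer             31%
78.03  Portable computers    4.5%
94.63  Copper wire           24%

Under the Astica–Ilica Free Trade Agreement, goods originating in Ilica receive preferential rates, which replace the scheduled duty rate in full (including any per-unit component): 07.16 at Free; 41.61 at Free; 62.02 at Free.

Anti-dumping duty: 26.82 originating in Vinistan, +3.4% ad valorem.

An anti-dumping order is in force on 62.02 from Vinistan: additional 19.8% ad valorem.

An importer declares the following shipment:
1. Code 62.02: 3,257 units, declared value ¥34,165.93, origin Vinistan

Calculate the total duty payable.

¥16,843.80

Line 1 (62.02, Vinistan, 3,257 units, ¥34,165.93):
Base rate for 62.02 is 29.5%.
62.02 has an FTA preferential rate, but origin Vinistan is not Ilica; base rate stands.
Additional duty on 62.02 from Vinistan: +19.8%. Applied ad valorem rate: 29.5% + 19.8% = 49.3%.
Duty = ¥34,165.93 × 49.3% = ¥16,843.80.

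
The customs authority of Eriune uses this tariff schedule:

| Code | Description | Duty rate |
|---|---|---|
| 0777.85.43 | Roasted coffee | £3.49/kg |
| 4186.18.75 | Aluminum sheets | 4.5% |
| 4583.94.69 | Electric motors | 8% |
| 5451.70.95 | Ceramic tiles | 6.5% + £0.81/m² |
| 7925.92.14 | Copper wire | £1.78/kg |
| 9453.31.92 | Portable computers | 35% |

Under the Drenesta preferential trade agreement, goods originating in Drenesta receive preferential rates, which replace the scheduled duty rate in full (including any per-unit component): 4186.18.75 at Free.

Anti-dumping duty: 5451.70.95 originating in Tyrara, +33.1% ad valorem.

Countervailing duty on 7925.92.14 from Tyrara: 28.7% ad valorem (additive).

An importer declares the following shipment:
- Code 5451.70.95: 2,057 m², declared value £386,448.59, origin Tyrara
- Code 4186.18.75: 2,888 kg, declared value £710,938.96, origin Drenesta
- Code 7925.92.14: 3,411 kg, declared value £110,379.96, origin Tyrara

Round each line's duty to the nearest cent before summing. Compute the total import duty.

£192,450.44

Line 1 (5451.70.95, Tyrara, 2,057 m², £386,448.59):
Base rate for 5451.70.95 is 6.5% + £0.81/m².
Additional duty on 5451.70.95 from Tyrara: +33.1%. Applied ad valorem rate: 6.5% + 33.1% = 39.6%.
Duty = £386,448.59 × 39.6% + 2,057 × £0.81 = £154,699.81.
Line 2 (4186.18.75, Drenesta, 2,888 kg, £710,938.96):
Base rate for 4186.18.75 is 4.5%.
Origin Drenesta qualifies under the Eriune–Drenesta agreement and 4186.18.75 is covered: preferential rate Free applies instead.
Duty = £710,938.96 × 0% = £0.00.
Line 3 (7925.92.14, Tyrara, 3,411 kg, £110,379.96):
Base rate for 7925.92.14 is £1.78/kg.
Additional duty on 7925.92.14 from Tyrara: +28.7% ad valorem. Applied ad valorem rate = 28.7%.
Duty = £110,379.96 × 28.7% + 3,411 × £1.78 = £37,750.63.
Total = £154,699.81 + £0.00 + £37,750.63 = £192,450.44.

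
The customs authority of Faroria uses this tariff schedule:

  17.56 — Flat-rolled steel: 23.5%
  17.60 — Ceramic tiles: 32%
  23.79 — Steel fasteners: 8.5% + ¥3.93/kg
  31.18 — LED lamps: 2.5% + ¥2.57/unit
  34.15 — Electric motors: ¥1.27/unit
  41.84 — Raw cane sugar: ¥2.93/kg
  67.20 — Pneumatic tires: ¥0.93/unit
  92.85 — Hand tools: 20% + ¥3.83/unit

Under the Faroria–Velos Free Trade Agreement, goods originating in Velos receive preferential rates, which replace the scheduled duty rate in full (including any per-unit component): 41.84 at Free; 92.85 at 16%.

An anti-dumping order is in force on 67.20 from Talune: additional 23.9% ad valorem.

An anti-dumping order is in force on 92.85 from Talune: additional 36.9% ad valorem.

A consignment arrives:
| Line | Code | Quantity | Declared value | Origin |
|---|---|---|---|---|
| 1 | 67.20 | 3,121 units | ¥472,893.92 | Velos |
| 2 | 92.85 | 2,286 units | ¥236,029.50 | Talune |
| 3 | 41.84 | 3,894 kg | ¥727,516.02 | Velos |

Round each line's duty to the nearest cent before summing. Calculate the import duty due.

¥145,958.70

Line 1 (67.20, Velos, 3,121 units, ¥472,893.92):
Base rate for 67.20 is ¥0.93/unit.
Origin Velos is the FTA partner but 67.20 is not on the preference list; base rate stands.
The additional-duty order on 67.20 targets Talune, not Velos; it does not apply.
Duty = 3,121 × ¥0.93 = ¥2,902.53.
Line 2 (92.85, Talune, 2,286 units, ¥236,029.50):
Base rate for 92.85 is 20% + ¥3.83/unit.
92.85 has an FTA preferential rate, but origin Talune is not Velos; base rate stands.
Additional duty on 92.85 from Talune: +36.9%. Applied ad valorem rate: 20% + 36.9% = 56.9%.
Duty = ¥236,029.50 × 56.9% + 2,286 × ¥3.83 = ¥143,056.17.
Line 3 (41.84, Velos, 3,894 kg, ¥727,516.02):
Base rate for 41.84 is ¥2.93/kg.
Origin Velos qualifies under the Faroria–Velos agreement and 41.84 is covered: preferential rate Free applies instead.
Duty = ¥727,516.02 × 0% = ¥0.00.
Total = ¥2,902.53 + ¥143,056.17 + ¥0.00 = ¥145,958.70.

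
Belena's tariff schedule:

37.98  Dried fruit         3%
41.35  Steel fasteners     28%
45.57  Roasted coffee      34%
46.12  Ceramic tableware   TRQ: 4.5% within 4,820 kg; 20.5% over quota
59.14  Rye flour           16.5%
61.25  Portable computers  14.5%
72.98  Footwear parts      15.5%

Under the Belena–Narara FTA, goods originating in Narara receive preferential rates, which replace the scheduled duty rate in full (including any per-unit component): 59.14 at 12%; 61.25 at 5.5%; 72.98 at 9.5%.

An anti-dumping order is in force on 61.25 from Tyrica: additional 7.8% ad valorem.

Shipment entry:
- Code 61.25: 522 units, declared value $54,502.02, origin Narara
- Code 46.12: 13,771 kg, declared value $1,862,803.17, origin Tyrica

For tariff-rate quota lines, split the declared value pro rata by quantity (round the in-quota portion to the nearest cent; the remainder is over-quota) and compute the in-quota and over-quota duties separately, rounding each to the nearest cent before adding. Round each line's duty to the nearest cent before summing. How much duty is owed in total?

Line 1 (61.25, Narara, 522 units, $54,502.02):
Base rate for 61.25 is 14.5%.
Origin Narara qualifies under the Belena–Narara agreement and 61.25 is covered: preferential rate 5.5% applies instead.
The additional-duty order on 61.25 targets Tyrica, not Narara; it does not apply.
Duty = $54,502.02 × 5.5% = $2,997.61.
Line 2 (46.12, Tyrica, 13,771 kg, $1,862,803.17):
Code 46.12 is under a tariff-rate quota (threshold 4,820 kg). In-quota: 4,820 kg at 4.5%; over-quota: 8,951 kg at 20.5%.
Pro-rata value split: in-quota = $1,862,803.17 × 4,820/13,771 = $652,001.40; over-quota = $1,862,803.17 − $652,001.40 = $1,210,801.77.
In-quota duty = $652,001.40 × 4.5% = $29,340.06. Over-quota duty = $1,210,801.77 × 20.5% = $248,214.36.
Line duty = $29,340.06 + $248,214.36 = $277,554.42.
Total = $2,997.61 + $277,554.42 = $280,552.03.

$280,552.03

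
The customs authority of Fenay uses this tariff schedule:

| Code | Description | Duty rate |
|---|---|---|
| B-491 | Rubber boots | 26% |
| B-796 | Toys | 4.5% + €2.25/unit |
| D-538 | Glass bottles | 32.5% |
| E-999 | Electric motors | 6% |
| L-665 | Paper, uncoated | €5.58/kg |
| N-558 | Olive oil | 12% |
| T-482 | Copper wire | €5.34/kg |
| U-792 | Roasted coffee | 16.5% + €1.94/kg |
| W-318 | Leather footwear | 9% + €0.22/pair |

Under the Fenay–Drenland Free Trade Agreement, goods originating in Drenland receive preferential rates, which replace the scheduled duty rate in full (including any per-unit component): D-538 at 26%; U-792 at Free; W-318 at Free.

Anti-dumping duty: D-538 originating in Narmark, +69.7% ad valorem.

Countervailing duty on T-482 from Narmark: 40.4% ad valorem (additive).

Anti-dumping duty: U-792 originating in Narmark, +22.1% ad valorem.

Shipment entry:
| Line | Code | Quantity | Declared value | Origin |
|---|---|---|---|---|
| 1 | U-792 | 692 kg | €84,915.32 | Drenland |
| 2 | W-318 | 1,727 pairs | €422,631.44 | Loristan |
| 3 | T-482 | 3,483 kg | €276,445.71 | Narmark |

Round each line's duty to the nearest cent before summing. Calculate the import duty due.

Line 1 (U-792, Drenland, 692 kg, €84,915.32):
Base rate for U-792 is 16.5% + €1.94/kg.
Origin Drenland qualifies under the Fenay–Drenland agreement and U-792 is covered: preferential rate Free applies instead.
The additional-duty order on U-792 targets Narmark, not Drenland; it does not apply.
Duty = €84,915.32 × 0% = €0.00.
Line 2 (W-318, Loristan, 1,727 pairs, €422,631.44):
Base rate for W-318 is 9% + €0.22/pair.
W-318 has an FTA preferential rate, but origin Loristan is not Drenland; base rate stands.
Duty = €422,631.44 × 9% + 1,727 × €0.22 = €38,416.77.
Line 3 (T-482, Narmark, 3,483 kg, €276,445.71):
Base rate for T-482 is €5.34/kg.
Additional duty on T-482 from Narmark: +40.4% ad valorem. Applied ad valorem rate = 40.4%.
Duty = €276,445.71 × 40.4% + 3,483 × €5.34 = €130,283.29.
Total = €0.00 + €38,416.77 + €130,283.29 = €168,700.06.

€168,700.06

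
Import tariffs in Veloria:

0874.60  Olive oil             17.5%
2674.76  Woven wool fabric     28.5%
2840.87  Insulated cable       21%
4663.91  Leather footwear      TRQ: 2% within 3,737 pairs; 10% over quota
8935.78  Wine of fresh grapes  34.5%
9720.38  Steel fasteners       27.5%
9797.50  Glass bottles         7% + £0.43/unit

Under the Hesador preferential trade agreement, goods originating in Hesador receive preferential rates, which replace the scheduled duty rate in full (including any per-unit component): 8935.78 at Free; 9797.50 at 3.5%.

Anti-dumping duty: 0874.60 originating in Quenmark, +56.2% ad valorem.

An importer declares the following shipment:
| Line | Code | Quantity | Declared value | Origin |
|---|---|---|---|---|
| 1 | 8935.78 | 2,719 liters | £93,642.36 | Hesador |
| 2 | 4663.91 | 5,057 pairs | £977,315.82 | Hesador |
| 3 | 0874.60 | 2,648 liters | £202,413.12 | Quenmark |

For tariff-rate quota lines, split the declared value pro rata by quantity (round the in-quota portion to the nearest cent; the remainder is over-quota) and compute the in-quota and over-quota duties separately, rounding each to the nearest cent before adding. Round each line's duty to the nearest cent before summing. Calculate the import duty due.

Line 1 (8935.78, Hesador, 2,719 liters, £93,642.36):
Base rate for 8935.78 is 34.5%.
Origin Hesador qualifies under the Veloria–Hesador agreement and 8935.78 is covered: preferential rate Free applies instead.
Duty = £93,642.36 × 0% = £0.00.
Line 2 (4663.91, Hesador, 5,057 pairs, £977,315.82):
Code 4663.91 is under a tariff-rate quota (threshold 3,737 pairs). In-quota: 3,737 pairs at 2%; over-quota: 1,320 pairs at 10%.
Pro-rata value split: in-quota = £977,315.82 × 3,737/5,057 = £722,212.62; over-quota = £977,315.82 − £722,212.62 = £255,103.20.
In-quota duty = £722,212.62 × 2% = £14,444.25. Over-quota duty = £255,103.20 × 10% = £25,510.32.
Line duty = £14,444.25 + £25,510.32 = £39,954.57.
Line 3 (0874.60, Quenmark, 2,648 liters, £202,413.12):
Base rate for 0874.60 is 17.5%.
Additional duty on 0874.60 from Quenmark: +56.2%. Applied ad valorem rate: 17.5% + 56.2% = 73.7%.
Duty = £202,413.12 × 73.7% = £149,178.47.
Total = £0.00 + £39,954.57 + £149,178.47 = £189,133.04.

£189,133.04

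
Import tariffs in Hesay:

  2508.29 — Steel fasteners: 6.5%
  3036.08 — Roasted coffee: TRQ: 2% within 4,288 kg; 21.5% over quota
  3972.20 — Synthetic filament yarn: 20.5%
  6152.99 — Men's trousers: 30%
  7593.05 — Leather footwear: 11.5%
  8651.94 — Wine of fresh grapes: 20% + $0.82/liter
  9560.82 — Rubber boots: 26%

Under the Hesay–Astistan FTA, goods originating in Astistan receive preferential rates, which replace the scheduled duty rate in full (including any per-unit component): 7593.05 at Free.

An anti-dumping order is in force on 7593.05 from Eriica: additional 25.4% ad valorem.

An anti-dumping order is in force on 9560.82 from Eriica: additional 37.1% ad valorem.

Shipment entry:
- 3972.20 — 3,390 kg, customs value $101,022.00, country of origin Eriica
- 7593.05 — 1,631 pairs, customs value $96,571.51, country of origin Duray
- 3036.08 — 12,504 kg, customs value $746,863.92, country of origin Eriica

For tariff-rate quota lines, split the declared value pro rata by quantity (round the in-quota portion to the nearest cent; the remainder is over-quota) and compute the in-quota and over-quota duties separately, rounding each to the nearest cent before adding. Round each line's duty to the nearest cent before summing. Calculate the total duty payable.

Line 1 (3972.20, Eriica, 3,390 kg, $101,022.00):
Base rate for 3972.20 is 20.5%.
Duty = $101,022.00 × 20.5% = $20,709.51.
Line 2 (7593.05, Duray, 1,631 pairs, $96,571.51):
Base rate for 7593.05 is 11.5%.
7593.05 has an FTA preferential rate, but origin Duray is not Astistan; base rate stands.
The additional-duty order on 7593.05 targets Eriica, not Duray; it does not apply.
Duty = $96,571.51 × 11.5% = $11,105.72.
Line 3 (3036.08, Eriica, 12,504 kg, $746,863.92):
Code 3036.08 is under a tariff-rate quota (threshold 4,288 kg). In-quota: 4,288 kg at 2%; over-quota: 8,216 kg at 21.5%.
Pro-rata value split: in-quota = $746,863.92 × 4,288/12,504 = $256,122.24; over-quota = $746,863.92 − $256,122.24 = $490,741.68.
In-quota duty = $256,122.24 × 2% = $5,122.44. Over-quota duty = $490,741.68 × 21.5% = $105,509.46.
Line duty = $5,122.44 + $105,509.46 = $110,631.90.
Total = $20,709.51 + $11,105.72 + $110,631.90 = $142,447.13.

$142,447.13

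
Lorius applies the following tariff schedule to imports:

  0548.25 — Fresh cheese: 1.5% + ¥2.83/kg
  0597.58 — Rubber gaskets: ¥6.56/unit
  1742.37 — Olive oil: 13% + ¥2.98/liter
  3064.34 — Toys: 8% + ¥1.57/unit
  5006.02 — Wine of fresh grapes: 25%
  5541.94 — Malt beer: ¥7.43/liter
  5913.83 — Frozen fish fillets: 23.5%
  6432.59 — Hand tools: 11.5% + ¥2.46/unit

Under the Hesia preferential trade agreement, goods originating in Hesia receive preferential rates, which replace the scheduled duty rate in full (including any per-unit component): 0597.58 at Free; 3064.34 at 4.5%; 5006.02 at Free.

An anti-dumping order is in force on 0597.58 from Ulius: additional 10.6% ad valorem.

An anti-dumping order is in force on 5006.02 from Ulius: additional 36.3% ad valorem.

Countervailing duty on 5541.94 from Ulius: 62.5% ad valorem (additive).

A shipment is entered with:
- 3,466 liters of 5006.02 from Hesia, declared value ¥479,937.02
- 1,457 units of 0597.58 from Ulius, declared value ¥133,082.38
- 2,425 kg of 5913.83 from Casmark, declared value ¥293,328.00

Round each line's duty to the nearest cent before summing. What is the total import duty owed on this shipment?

Line 1 (5006.02, Hesia, 3,466 liters, ¥479,937.02):
Base rate for 5006.02 is 25%.
Origin Hesia qualifies under the Lorius–Hesia agreement and 5006.02 is covered: preferential rate Free applies instead.
The additional-duty order on 5006.02 targets Ulius, not Hesia; it does not apply.
Duty = ¥479,937.02 × 0% = ¥0.00.
Line 2 (0597.58, Ulius, 1,457 units, ¥133,082.38):
Base rate for 0597.58 is ¥6.56/unit.
0597.58 has an FTA preferential rate, but origin Ulius is not Hesia; base rate stands.
Additional duty on 0597.58 from Ulius: +10.6% ad valorem. Applied ad valorem rate = 10.6%.
Duty = ¥133,082.38 × 10.6% + 1,457 × ¥6.56 = ¥23,664.65.
Line 3 (5913.83, Casmark, 2,425 kg, ¥293,328.00):
Base rate for 5913.83 is 23.5%.
Duty = ¥293,328.00 × 23.5% = ¥68,932.08.
Total = ¥0.00 + ¥23,664.65 + ¥68,932.08 = ¥92,596.73.

¥92,596.73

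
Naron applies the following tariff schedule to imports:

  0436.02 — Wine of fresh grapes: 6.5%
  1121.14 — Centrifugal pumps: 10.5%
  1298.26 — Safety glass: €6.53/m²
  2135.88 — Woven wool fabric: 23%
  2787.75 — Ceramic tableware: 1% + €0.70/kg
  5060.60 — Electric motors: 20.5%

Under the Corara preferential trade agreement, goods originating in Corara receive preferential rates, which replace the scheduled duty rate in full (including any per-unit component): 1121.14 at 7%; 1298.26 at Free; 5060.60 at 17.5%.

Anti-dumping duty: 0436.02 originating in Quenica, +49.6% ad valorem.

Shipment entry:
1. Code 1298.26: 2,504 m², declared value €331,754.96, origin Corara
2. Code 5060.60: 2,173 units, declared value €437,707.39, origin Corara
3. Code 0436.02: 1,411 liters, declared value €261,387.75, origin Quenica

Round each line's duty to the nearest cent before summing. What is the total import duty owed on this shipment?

€223,237.32

Line 1 (1298.26, Corara, 2,504 m², €331,754.96):
Base rate for 1298.26 is €6.53/m².
Origin Corara qualifies under the Naron–Corara agreement and 1298.26 is covered: preferential rate Free applies instead.
Duty = €331,754.96 × 0% = €0.00.
Line 2 (5060.60, Corara, 2,173 units, €437,707.39):
Base rate for 5060.60 is 20.5%.
Origin Corara qualifies under the Naron–Corara agreement and 5060.60 is covered: preferential rate 17.5% applies instead.
Duty = €437,707.39 × 17.5% = €76,598.79.
Line 3 (0436.02, Quenica, 1,411 liters, €261,387.75):
Base rate for 0436.02 is 6.5%.
Additional duty on 0436.02 from Quenica: +49.6%. Applied ad valorem rate: 6.5% + 49.6% = 56.1%.
Duty = €261,387.75 × 56.1% = €146,638.53.
Total = €0.00 + €76,598.79 + €146,638.53 = €223,237.32.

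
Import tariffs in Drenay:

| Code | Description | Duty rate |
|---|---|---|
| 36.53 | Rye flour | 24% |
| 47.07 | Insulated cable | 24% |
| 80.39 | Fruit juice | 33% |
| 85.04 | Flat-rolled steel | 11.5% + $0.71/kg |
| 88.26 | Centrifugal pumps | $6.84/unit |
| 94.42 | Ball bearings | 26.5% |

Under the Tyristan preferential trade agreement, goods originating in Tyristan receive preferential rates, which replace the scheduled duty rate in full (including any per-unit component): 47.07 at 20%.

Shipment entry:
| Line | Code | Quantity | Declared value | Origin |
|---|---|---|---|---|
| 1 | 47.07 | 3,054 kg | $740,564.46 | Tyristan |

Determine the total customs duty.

$148,112.89

Line 1 (47.07, Tyristan, 3,054 kg, $740,564.46):
Base rate for 47.07 is 24%.
Origin Tyristan qualifies under the Drenay–Tyristan agreement and 47.07 is covered: preferential rate 20% applies instead.
Duty = $740,564.46 × 20% = $148,112.89.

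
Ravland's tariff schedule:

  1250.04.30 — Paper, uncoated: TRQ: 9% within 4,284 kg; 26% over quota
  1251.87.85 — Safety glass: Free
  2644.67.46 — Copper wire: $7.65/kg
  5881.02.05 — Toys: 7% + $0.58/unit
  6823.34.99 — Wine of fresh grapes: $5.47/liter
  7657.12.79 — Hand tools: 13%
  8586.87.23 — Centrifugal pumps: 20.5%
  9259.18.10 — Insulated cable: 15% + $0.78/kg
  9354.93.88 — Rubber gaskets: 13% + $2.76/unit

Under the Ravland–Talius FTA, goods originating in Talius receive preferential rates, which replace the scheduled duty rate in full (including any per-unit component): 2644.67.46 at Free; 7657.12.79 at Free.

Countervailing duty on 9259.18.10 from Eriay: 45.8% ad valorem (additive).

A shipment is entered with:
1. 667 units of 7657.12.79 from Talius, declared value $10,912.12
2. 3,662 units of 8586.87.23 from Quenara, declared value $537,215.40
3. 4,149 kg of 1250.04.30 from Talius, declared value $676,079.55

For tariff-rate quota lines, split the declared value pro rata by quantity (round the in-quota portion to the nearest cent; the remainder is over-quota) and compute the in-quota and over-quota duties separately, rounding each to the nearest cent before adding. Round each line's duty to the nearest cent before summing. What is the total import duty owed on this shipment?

Line 1 (7657.12.79, Talius, 667 units, $10,912.12):
Base rate for 7657.12.79 is 13%.
Origin Talius qualifies under the Ravland–Talius agreement and 7657.12.79 is covered: preferential rate Free applies instead.
Duty = $10,912.12 × 0% = $0.00.
Line 2 (8586.87.23, Quenara, 3,662 units, $537,215.40):
Base rate for 8586.87.23 is 20.5%.
Duty = $537,215.40 × 20.5% = $110,129.16.
Line 3 (1250.04.30, Talius, 4,149 kg, $676,079.55):
Code 1250.04.30 is under a tariff-rate quota (threshold 4,284 kg). Quantity 4,149 kg is within the quota, so the in-quota rate 9% applies to the full value.
Duty = $676,079.55 × 9% = $60,847.16.
Total = $0.00 + $110,129.16 + $60,847.16 = $170,976.32.

$170,976.32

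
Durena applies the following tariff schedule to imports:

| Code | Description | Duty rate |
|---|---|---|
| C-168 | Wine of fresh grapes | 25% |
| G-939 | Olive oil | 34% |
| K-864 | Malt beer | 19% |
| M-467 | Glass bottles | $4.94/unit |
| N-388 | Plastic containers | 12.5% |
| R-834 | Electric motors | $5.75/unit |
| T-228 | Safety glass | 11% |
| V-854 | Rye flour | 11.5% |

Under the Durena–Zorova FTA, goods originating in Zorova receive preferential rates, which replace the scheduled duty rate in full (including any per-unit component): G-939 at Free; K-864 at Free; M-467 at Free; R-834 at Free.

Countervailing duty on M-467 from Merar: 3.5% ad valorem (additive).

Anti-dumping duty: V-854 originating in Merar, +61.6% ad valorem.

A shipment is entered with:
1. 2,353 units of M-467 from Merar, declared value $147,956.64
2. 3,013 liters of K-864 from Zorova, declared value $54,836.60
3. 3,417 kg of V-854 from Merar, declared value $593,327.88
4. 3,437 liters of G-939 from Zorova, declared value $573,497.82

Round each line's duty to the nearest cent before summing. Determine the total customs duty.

Line 1 (M-467, Merar, 2,353 units, $147,956.64):
Base rate for M-467 is $4.94/unit.
M-467 has an FTA preferential rate, but origin Merar is not Zorova; base rate stands.
Additional duty on M-467 from Merar: +3.5% ad valorem. Applied ad valorem rate = 3.5%.
Duty = $147,956.64 × 3.5% + 2,353 × $4.94 = $16,802.30.
Line 2 (K-864, Zorova, 3,013 liters, $54,836.60):
Base rate for K-864 is 19%.
Origin Zorova qualifies under the Durena–Zorova agreement and K-864 is covered: preferential rate Free applies instead.
Duty = $54,836.60 × 0% = $0.00.
Line 3 (V-854, Merar, 3,417 kg, $593,327.88):
Base rate for V-854 is 11.5%.
Additional duty on V-854 from Merar: +61.6%. Applied ad valorem rate: 11.5% + 61.6% = 73.1%.
Duty = $593,327.88 × 73.1% = $433,722.68.
Line 4 (G-939, Zorova, 3,437 liters, $573,497.82):
Base rate for G-939 is 34%.
Origin Zorova qualifies under the Durena–Zorova agreement and G-939 is covered: preferential rate Free applies instead.
Duty = $573,497.82 × 0% = $0.00.
Total = $16,802.30 + $0.00 + $433,722.68 + $0.00 = $450,524.98.

$450,524.98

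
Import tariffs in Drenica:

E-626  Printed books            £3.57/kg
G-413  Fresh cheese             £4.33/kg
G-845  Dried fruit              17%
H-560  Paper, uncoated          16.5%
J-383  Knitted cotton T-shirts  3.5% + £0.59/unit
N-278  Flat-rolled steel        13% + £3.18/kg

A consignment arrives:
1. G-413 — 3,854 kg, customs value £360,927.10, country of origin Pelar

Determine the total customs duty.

£16,687.82

Line 1 (G-413, Pelar, 3,854 kg, £360,927.10):
Base rate for G-413 is £4.33/kg.
Duty = 3,854 × £4.33 = £16,687.82.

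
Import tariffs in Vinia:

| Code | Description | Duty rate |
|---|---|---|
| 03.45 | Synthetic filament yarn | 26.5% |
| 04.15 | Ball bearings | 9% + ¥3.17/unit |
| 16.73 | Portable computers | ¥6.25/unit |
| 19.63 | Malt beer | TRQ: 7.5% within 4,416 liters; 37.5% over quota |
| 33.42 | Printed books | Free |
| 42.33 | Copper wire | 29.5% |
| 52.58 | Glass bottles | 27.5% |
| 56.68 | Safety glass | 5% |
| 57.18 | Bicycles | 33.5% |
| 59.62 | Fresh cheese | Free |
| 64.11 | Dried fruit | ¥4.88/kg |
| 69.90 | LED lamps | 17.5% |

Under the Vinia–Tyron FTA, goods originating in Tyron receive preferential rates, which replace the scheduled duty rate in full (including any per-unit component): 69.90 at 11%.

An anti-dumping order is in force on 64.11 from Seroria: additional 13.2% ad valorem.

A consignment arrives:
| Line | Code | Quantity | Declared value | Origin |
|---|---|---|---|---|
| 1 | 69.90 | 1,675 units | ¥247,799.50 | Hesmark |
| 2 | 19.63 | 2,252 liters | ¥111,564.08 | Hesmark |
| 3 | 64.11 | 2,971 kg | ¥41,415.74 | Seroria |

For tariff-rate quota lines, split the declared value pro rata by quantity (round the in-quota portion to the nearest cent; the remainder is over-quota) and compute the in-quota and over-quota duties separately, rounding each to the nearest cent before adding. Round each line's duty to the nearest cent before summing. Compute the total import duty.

¥71,697.58

Line 1 (69.90, Hesmark, 1,675 units, ¥247,799.50):
Base rate for 69.90 is 17.5%.
69.90 has an FTA preferential rate, but origin Hesmark is not Tyron; base rate stands.
Duty = ¥247,799.50 × 17.5% = ¥43,364.91.
Line 2 (19.63, Hesmark, 2,252 liters, ¥111,564.08):
Code 19.63 is under a tariff-rate quota (threshold 4,416 liters). Quantity 2,252 liters is within the quota, so the in-quota rate 7.5% applies to the full value.
Duty = ¥111,564.08 × 7.5% = ¥8,367.31.
Line 3 (64.11, Seroria, 2,971 kg, ¥41,415.74):
Base rate for 64.11 is ¥4.88/kg.
Additional duty on 64.11 from Seroria: +13.2% ad valorem. Applied ad valorem rate = 13.2%.
Duty = ¥41,415.74 × 13.2% + 2,971 × ¥4.88 = ¥19,965.36.
Total = ¥43,364.91 + ¥8,367.31 + ¥19,965.36 = ¥71,697.58.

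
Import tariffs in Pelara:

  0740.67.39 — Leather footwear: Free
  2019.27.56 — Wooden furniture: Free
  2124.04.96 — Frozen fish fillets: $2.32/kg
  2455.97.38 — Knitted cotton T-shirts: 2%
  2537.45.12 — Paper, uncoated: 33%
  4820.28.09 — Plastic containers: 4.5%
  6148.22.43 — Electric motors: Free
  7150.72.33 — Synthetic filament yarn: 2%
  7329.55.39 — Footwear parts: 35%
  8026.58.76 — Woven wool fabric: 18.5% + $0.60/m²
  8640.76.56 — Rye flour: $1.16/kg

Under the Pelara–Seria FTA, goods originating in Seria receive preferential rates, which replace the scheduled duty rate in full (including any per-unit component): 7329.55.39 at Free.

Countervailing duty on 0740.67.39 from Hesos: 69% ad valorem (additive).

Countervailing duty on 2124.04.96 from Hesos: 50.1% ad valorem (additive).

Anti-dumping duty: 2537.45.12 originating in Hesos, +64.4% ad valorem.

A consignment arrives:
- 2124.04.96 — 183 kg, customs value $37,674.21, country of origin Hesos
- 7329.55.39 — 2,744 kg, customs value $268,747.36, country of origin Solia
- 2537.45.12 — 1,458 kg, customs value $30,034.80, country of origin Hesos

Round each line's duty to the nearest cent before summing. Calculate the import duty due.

Line 1 (2124.04.96, Hesos, 183 kg, $37,674.21):
Base rate for 2124.04.96 is $2.32/kg.
Additional duty on 2124.04.96 from Hesos: +50.1% ad valorem. Applied ad valorem rate = 50.1%.
Duty = $37,674.21 × 50.1% + 183 × $2.32 = $19,299.34.
Line 2 (7329.55.39, Solia, 2,744 kg, $268,747.36):
Base rate for 7329.55.39 is 35%.
7329.55.39 has an FTA preferential rate, but origin Solia is not Seria; base rate stands.
Duty = $268,747.36 × 35% = $94,061.58.
Line 3 (2537.45.12, Hesos, 1,458 kg, $30,034.80):
Base rate for 2537.45.12 is 33%.
Additional duty on 2537.45.12 from Hesos: +64.4%. Applied ad valorem rate: 33% + 64.4% = 97.4%.
Duty = $30,034.80 × 97.4% = $29,253.90.
Total = $19,299.34 + $94,061.58 + $29,253.90 = $142,614.82.

$142,614.82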